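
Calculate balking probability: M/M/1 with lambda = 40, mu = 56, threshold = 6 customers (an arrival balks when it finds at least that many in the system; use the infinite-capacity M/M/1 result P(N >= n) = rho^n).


P(N >= 6) = rho^6 = (40/56)^6 = 0.1328

0.1328


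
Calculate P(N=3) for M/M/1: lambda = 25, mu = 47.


rho = 25/47; P(n) = (1-rho)*rho^n = (1-25/47)*(25/47)^3 = 0.0704

0.0704


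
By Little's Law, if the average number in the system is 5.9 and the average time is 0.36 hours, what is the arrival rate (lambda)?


lambda = L / W = 5.9 / 0.36 = 16.39 per hour

16.39 per hour


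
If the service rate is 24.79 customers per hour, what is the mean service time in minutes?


Mean service time = 60/mu = 60/24.79 = 2.42 minutes

2.42 minutes


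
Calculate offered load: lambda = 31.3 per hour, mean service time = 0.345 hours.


Offered load a = lambda * E[S] = 31.3 * 0.345 = 10.8 Erlangs

10.8 Erlangs


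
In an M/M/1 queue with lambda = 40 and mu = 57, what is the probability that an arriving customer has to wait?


P(wait) = rho = lambda/mu = 40/57 = 0.7018

0.7018


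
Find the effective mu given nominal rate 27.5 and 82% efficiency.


Effective rate = mu * efficiency = 27.5 * 0.82 = 22.55 per hour

22.55 per hour


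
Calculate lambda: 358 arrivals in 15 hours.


lambda = total arrivals / time = 358 / 15 = 23.87 per hour

23.87 per hour


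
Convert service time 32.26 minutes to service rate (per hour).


mu = 60 / avg_service_time = 60 / 32.26 = 1.86 per hour

1.86 per hour


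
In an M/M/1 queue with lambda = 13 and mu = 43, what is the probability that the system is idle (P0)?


P0 = 1 - rho = 1 - 13/43 = 0.6977

0.6977


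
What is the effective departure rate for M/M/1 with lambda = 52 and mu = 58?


For a stable queue (lambda < mu), throughput = lambda = 52 per hour

52 per hour


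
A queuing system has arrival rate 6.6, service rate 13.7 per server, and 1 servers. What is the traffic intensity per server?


rho = lambda / (c * mu) = 6.6 / (1 * 13.7) = 0.4818

0.4818


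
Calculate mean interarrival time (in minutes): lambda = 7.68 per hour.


Mean interarrival time = 60/lambda = 60/7.68 = 7.81 minutes

7.81 minutes


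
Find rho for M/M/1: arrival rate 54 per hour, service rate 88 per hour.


rho = lambda/mu = 54/88 = 0.6136

0.6136


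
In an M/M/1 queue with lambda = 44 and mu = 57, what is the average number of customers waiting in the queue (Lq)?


rho = 44/57; Lq = rho^2/(1-rho) = 2.61

2.61


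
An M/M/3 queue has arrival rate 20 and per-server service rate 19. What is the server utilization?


rho = lambda/(c*mu) = 20/(3*19) = 0.3509

0.3509


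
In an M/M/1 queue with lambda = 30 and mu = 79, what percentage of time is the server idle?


Idle fraction = (1 - rho) * 100 = (1 - 30/79) * 100 = 62.0%

62.0%


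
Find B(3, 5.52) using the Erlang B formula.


B(N,A) = (A^N/N!) / sum(A^k/k!, k=0..N) with N=3, A=5.52 = 0.563

0.563


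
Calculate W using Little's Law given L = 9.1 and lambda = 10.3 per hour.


W = L / lambda = 9.1 / 10.3 = 0.8835 hours

0.8835 hours


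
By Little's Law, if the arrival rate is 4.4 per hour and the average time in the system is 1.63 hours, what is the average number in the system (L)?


L = lambda * W = 4.4 * 1.63 = 7.17

7.17


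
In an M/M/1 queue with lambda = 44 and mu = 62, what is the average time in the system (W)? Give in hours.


W = 1/(mu - lambda) = 1/(62 - 44) = 0.0556 hours

0.0556 hours


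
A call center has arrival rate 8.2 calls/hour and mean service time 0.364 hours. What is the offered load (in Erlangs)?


Offered load a = lambda * E[S] = 8.2 * 0.364 = 2.98 Erlangs

2.98 Erlangs


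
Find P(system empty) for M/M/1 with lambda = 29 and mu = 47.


P0 = 1 - rho = 1 - 29/47 = 0.383

0.383


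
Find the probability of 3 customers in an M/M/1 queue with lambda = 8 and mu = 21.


rho = 8/21; P(n) = (1-rho)*rho^n = (1-8/21)*(8/21)^3 = 0.0342

0.0342


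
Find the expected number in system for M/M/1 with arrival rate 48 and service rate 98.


rho = 48/98; L = rho/(1-rho) = 0.96

0.96


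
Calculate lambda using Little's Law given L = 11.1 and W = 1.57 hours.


lambda = L / W = 11.1 / 1.57 = 7.07 per hour

7.07 per hour


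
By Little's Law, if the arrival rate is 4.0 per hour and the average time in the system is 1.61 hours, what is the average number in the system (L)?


L = lambda * W = 4.0 * 1.61 = 6.44

6.44


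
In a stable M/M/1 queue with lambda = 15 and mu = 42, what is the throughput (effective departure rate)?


For a stable queue (lambda < mu), throughput = lambda = 15 per hour

15 per hour


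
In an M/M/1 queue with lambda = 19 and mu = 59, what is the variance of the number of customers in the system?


rho = 19/59; Var(N) = rho/(1-rho)^2 = 0.7

0.7


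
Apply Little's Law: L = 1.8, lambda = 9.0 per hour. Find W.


W = L / lambda = 1.8 / 9.0 = 0.2 hours

0.2 hours


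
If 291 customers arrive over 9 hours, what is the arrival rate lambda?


lambda = total arrivals / time = 291 / 9 = 32.33 per hour

32.33 per hour


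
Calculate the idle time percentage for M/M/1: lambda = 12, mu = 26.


Idle fraction = (1 - rho) * 100 = (1 - 12/26) * 100 = 53.8%

53.8%


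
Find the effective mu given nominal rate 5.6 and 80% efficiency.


Effective rate = mu * efficiency = 5.6 * 0.8 = 4.48 per hour

4.48 per hour


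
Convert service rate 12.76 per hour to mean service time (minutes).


Mean service time = 60/mu = 60/12.76 = 4.7 minutes

4.7 minutes


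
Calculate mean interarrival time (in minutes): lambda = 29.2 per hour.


Mean interarrival time = 60/lambda = 60/29.2 = 2.05 minutes

2.05 minutes


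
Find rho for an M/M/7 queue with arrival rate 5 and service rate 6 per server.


rho = lambda/(c*mu) = 5/(7*6) = 0.119

0.119


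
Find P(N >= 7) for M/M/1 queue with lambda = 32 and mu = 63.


P(N >= 7) = rho^7 = (32/63)^7 = 0.0087

0.0087


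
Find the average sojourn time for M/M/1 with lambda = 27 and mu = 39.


W = 1/(mu - lambda) = 1/(39 - 27) = 0.0833 hours

0.0833 hours


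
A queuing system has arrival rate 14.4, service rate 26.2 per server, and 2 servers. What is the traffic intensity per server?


rho = lambda / (c * mu) = 14.4 / (2 * 26.2) = 0.2748

0.2748


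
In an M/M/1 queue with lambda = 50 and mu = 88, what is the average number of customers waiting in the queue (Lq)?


rho = 50/88; Lq = rho^2/(1-rho) = 0.75

0.75


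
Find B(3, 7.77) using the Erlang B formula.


B(N,A) = (A^N/N!) / sum(A^k/k!, k=0..N) with N=3, A=7.77 = 0.6674

0.6674


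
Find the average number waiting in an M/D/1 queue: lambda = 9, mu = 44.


M/D/1: Lq = rho^2 / (2*(1-rho)) where rho = 9/44; Lq = 0.03

0.03


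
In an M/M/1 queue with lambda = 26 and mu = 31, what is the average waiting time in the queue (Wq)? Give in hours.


rho = 26/31; Wq = rho/(mu - lambda) = 0.1677 hours

0.1677 hours


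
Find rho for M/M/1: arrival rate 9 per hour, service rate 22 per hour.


rho = lambda/mu = 9/22 = 0.4091

0.4091


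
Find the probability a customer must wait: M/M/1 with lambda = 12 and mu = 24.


P(wait) = rho = lambda/mu = 12/24 = 0.5

0.5


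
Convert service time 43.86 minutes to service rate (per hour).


mu = 60 / avg_service_time = 60 / 43.86 = 1.37 per hour

1.37 per hour


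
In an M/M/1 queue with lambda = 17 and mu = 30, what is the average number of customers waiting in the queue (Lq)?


rho = 17/30; Lq = rho^2/(1-rho) = 0.74

0.74


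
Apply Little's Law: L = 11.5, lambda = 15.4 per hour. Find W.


W = L / lambda = 11.5 / 15.4 = 0.7468 hours

0.7468 hours


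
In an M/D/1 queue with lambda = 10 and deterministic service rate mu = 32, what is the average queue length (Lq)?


M/D/1: Lq = rho^2 / (2*(1-rho)) where rho = 10/32; Lq = 0.07

0.07


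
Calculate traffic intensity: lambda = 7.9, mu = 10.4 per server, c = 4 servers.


rho = lambda / (c * mu) = 7.9 / (4 * 10.4) = 0.1899

0.1899


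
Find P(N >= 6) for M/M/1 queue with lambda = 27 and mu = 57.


P(N >= 6) = rho^6 = (27/57)^6 = 0.0113

0.0113


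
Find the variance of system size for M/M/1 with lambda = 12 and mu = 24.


rho = 12/24; Var(N) = rho/(1-rho)^2 = 2.0

2.0


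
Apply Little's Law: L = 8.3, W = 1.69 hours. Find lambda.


lambda = L / W = 8.3 / 1.69 = 4.91 per hour

4.91 per hour


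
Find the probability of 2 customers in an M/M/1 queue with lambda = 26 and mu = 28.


rho = 26/28; P(n) = (1-rho)*rho^n = (1-26/28)*(26/28)^2 = 0.0616

0.0616


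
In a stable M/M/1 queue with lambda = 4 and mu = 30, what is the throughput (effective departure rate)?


For a stable queue (lambda < mu), throughput = lambda = 4 per hour

4 per hour


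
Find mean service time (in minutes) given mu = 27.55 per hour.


Mean service time = 60/mu = 60/27.55 = 2.18 minutes

2.18 minutes


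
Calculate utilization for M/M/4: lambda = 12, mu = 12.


rho = lambda/(c*mu) = 12/(4*12) = 0.25

0.25


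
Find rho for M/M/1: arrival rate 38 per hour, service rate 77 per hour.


rho = lambda/mu = 38/77 = 0.4935

0.4935


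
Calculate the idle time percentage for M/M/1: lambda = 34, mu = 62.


Idle fraction = (1 - rho) * 100 = (1 - 34/62) * 100 = 45.2%

45.2%


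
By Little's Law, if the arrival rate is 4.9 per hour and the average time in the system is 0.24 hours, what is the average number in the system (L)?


L = lambda * W = 4.9 * 0.24 = 1.18

1.18


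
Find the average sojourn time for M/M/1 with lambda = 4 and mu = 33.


W = 1/(mu - lambda) = 1/(33 - 4) = 0.0345 hours

0.0345 hours


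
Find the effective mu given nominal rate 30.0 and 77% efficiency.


Effective rate = mu * efficiency = 30.0 * 0.77 = 23.1 per hour

23.1 per hour


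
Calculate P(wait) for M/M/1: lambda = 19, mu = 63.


P(wait) = rho = lambda/mu = 19/63 = 0.3016

0.3016


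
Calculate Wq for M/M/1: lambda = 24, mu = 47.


rho = 24/47; Wq = rho/(mu - lambda) = 0.0222 hours

0.0222 hours


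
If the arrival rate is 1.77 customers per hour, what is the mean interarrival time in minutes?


Mean interarrival time = 60/lambda = 60/1.77 = 33.9 minutes

33.9 minutes


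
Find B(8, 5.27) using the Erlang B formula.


B(N,A) = (A^N/N!) / sum(A^k/k!, k=0..N) with N=8, A=5.27 = 0.0831

0.0831


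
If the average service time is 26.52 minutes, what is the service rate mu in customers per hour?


mu = 60 / avg_service_time = 60 / 26.52 = 2.26 per hour

2.26 per hour


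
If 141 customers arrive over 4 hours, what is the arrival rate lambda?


lambda = total arrivals / time = 141 / 4 = 35.25 per hour

35.25 per hour


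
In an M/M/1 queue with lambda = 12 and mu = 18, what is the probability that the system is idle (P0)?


P0 = 1 - rho = 1 - 12/18 = 0.3333

0.3333


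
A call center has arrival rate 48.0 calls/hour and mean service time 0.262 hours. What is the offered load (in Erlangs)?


Offered load a = lambda * E[S] = 48.0 * 0.262 = 12.58 Erlangs

12.58 Erlangs


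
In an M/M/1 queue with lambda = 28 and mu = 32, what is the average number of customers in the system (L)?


rho = 28/32; L = rho/(1-rho) = 7.0

7.0


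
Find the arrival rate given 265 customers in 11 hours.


lambda = total arrivals / time = 265 / 11 = 24.09 per hour

24.09 per hour


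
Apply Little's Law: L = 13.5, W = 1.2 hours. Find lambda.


lambda = L / W = 13.5 / 1.2 = 11.25 per hour

11.25 per hour


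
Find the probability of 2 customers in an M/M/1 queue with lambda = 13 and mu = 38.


rho = 13/38; P(n) = (1-rho)*rho^n = (1-13/38)*(13/38)^2 = 0.077

0.077


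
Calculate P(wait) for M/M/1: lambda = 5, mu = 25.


P(wait) = rho = lambda/mu = 5/25 = 0.2

0.2


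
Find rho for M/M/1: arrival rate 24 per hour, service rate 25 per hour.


rho = lambda/mu = 24/25 = 0.96

0.96


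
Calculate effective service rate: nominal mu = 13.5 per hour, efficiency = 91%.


Effective rate = mu * efficiency = 13.5 * 0.91 = 12.29 per hour

12.29 per hour


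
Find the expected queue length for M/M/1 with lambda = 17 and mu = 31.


rho = 17/31; Lq = rho^2/(1-rho) = 0.67

0.67


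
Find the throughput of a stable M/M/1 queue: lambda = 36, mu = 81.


For a stable queue (lambda < mu), throughput = lambda = 36 per hour

36 per hour


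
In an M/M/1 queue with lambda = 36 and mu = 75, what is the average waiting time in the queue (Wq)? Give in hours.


rho = 36/75; Wq = rho/(mu - lambda) = 0.0123 hours

0.0123 hours


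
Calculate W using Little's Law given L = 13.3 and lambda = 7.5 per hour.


W = L / lambda = 13.3 / 7.5 = 1.7733 hours

1.7733 hours


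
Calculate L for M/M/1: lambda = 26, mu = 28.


rho = 26/28; L = rho/(1-rho) = 13.0

13.0


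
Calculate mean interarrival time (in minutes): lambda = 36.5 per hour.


Mean interarrival time = 60/lambda = 60/36.5 = 1.64 minutes

1.64 minutes


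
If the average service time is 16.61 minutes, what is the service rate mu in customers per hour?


mu = 60 / avg_service_time = 60 / 16.61 = 3.61 per hour

3.61 per hour


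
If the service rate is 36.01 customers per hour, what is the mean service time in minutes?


Mean service time = 60/mu = 60/36.01 = 1.67 minutes

1.67 minutes


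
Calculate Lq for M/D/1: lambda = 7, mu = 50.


M/D/1: Lq = rho^2 / (2*(1-rho)) where rho = 7/50; Lq = 0.01

0.01


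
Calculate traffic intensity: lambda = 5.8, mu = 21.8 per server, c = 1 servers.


rho = lambda / (c * mu) = 5.8 / (1 * 21.8) = 0.2661

0.2661


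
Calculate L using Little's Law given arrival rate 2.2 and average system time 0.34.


L = lambda * W = 2.2 * 0.34 = 0.75

0.75


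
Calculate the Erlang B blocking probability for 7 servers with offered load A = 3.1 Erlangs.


B(N,A) = (A^N/N!) / sum(A^k/k!, k=0..N) with N=7, A=3.1 = 0.0249

0.0249


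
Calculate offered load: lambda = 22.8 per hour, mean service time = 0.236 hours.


Offered load a = lambda * E[S] = 22.8 * 0.236 = 5.38 Erlangs

5.38 Erlangs


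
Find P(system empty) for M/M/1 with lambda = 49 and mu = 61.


P0 = 1 - rho = 1 - 49/61 = 0.1967

0.1967


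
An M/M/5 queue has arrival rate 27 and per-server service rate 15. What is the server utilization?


rho = lambda/(c*mu) = 27/(5*15) = 0.36

0.36


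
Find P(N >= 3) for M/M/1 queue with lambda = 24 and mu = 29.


P(N >= 3) = rho^3 = (24/29)^3 = 0.5668

0.5668


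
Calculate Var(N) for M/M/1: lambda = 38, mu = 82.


rho = 38/82; Var(N) = rho/(1-rho)^2 = 1.61

1.61


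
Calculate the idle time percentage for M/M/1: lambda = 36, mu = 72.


Idle fraction = (1 - rho) * 100 = (1 - 36/72) * 100 = 50.0%

50.0%


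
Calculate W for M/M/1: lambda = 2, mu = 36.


W = 1/(mu - lambda) = 1/(36 - 2) = 0.0294 hours

0.0294 hours


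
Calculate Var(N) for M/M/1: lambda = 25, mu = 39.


rho = 25/39; Var(N) = rho/(1-rho)^2 = 4.97

4.97


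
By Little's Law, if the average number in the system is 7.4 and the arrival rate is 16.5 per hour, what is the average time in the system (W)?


W = L / lambda = 7.4 / 16.5 = 0.4485 hours

0.4485 hours


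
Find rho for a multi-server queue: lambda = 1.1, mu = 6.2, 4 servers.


rho = lambda / (c * mu) = 1.1 / (4 * 6.2) = 0.0444

0.0444


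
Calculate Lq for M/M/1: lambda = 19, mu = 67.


rho = 19/67; Lq = rho^2/(1-rho) = 0.11

0.11


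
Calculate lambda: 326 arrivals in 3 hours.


lambda = total arrivals / time = 326 / 3 = 108.67 per hour

108.67 per hour


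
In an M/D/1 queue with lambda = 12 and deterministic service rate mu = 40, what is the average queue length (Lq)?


M/D/1: Lq = rho^2 / (2*(1-rho)) where rho = 12/40; Lq = 0.06

0.06


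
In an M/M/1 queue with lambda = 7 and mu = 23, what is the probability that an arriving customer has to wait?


P(wait) = rho = lambda/mu = 7/23 = 0.3043

0.3043


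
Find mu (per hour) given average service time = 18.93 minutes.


mu = 60 / avg_service_time = 60 / 18.93 = 3.17 per hour

3.17 per hour


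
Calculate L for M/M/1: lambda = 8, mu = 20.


rho = 8/20; L = rho/(1-rho) = 0.67

0.67


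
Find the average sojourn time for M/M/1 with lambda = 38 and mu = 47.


W = 1/(mu - lambda) = 1/(47 - 38) = 0.1111 hours

0.1111 hours


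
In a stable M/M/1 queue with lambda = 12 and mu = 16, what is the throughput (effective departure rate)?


For a stable queue (lambda < mu), throughput = lambda = 12 per hour

12 per hour


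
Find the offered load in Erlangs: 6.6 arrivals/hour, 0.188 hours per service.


Offered load a = lambda * E[S] = 6.6 * 0.188 = 1.24 Erlangs

1.24 Erlangs


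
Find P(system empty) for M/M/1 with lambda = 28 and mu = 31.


P0 = 1 - rho = 1 - 28/31 = 0.0968

0.0968


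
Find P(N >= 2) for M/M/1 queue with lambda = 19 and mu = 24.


P(N >= 2) = rho^2 = (19/24)^2 = 0.6267

0.6267


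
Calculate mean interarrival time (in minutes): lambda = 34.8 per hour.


Mean interarrival time = 60/lambda = 60/34.8 = 1.72 minutes

1.72 minutes


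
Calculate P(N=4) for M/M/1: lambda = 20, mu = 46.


rho = 20/46; P(n) = (1-rho)*rho^n = (1-20/46)*(20/46)^4 = 0.0202

0.0202


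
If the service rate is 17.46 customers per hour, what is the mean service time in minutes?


Mean service time = 60/mu = 60/17.46 = 3.44 minutes

3.44 minutes


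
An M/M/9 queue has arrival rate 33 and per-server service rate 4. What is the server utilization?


rho = lambda/(c*mu) = 33/(9*4) = 0.9167

0.9167


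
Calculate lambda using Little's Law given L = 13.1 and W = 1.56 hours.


lambda = L / W = 13.1 / 1.56 = 8.4 per hour

8.4 per hour


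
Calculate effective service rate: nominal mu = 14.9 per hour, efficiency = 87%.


Effective rate = mu * efficiency = 14.9 * 0.87 = 12.96 per hour

12.96 per hour


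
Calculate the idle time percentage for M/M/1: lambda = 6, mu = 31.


Idle fraction = (1 - rho) * 100 = (1 - 6/31) * 100 = 80.6%

80.6%


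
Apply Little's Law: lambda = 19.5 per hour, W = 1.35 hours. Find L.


L = lambda * W = 19.5 * 1.35 = 26.33

26.33


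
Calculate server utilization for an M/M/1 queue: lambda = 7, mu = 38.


rho = lambda/mu = 7/38 = 0.1842

0.1842


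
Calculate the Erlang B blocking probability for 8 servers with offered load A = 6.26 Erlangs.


B(N,A) = (A^N/N!) / sum(A^k/k!, k=0..N) with N=8, A=6.26 = 0.1364

0.1364


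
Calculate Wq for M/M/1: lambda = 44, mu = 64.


rho = 44/64; Wq = rho/(mu - lambda) = 0.0344 hours

0.0344 hours


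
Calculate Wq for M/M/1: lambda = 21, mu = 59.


rho = 21/59; Wq = rho/(mu - lambda) = 0.0094 hours

0.0094 hours


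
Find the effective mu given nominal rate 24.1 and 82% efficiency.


Effective rate = mu * efficiency = 24.1 * 0.82 = 19.76 per hour

19.76 per hour


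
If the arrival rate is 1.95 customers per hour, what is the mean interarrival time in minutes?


Mean interarrival time = 60/lambda = 60/1.95 = 30.77 minutes

30.77 minutes


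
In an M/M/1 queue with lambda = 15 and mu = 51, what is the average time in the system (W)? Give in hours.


W = 1/(mu - lambda) = 1/(51 - 15) = 0.0278 hours

0.0278 hours


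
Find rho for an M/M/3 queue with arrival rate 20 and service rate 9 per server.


rho = lambda/(c*mu) = 20/(3*9) = 0.7407

0.7407


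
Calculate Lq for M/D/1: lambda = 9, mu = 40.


M/D/1: Lq = rho^2 / (2*(1-rho)) where rho = 9/40; Lq = 0.03

0.03


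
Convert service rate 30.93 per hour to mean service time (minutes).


Mean service time = 60/mu = 60/30.93 = 1.94 minutes

1.94 minutes


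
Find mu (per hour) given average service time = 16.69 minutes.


mu = 60 / avg_service_time = 60 / 16.69 = 3.59 per hour

3.59 per hour


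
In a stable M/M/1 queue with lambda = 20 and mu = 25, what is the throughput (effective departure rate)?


For a stable queue (lambda < mu), throughput = lambda = 20 per hour

20 per hour


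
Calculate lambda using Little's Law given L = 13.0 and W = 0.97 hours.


lambda = L / W = 13.0 / 0.97 = 13.4 per hour

13.4 per hour


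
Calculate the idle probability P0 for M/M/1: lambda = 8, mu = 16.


P0 = 1 - rho = 1 - 8/16 = 0.5

0.5


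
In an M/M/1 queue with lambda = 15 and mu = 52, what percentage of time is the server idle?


Idle fraction = (1 - rho) * 100 = (1 - 15/52) * 100 = 71.2%

71.2%


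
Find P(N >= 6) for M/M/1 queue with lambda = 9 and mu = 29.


P(N >= 6) = rho^6 = (9/29)^6 = 0.0009

0.0009


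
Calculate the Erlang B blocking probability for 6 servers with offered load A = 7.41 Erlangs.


B(N,A) = (A^N/N!) / sum(A^k/k!, k=0..N) with N=6, A=7.41 = 0.3563

0.3563


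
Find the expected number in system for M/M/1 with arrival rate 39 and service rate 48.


rho = 39/48; L = rho/(1-rho) = 4.33

4.33


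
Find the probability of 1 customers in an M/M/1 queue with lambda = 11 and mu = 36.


rho = 11/36; P(n) = (1-rho)*rho^n = (1-11/36)*(11/36)^1 = 0.2122

0.2122


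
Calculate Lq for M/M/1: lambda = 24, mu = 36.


rho = 24/36; Lq = rho^2/(1-rho) = 1.33

1.33


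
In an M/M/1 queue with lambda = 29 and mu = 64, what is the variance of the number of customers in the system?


rho = 29/64; Var(N) = rho/(1-rho)^2 = 1.52

1.52


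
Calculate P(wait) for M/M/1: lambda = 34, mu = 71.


P(wait) = rho = lambda/mu = 34/71 = 0.4789

0.4789


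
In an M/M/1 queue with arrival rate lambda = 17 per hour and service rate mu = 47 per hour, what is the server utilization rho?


rho = lambda/mu = 17/47 = 0.3617

0.3617


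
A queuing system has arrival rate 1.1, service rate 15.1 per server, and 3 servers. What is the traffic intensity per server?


rho = lambda / (c * mu) = 1.1 / (3 * 15.1) = 0.0243

0.0243


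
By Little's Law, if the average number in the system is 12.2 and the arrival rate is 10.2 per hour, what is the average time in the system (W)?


W = L / lambda = 12.2 / 10.2 = 1.1961 hours

1.1961 hours


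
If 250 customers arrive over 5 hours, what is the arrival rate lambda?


lambda = total arrivals / time = 250 / 5 = 50.0 per hour

50.0 per hour


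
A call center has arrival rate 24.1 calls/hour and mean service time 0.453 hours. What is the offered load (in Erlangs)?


Offered load a = lambda * E[S] = 24.1 * 0.453 = 10.92 Erlangs

10.92 Erlangs


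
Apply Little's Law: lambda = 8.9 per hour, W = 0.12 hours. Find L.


L = lambda * W = 8.9 * 0.12 = 1.07

1.07


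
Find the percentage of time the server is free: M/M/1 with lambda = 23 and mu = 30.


Idle fraction = (1 - rho) * 100 = (1 - 23/30) * 100 = 23.3%

23.3%


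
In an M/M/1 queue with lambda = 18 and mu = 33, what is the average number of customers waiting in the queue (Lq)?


rho = 18/33; Lq = rho^2/(1-rho) = 0.65

0.65


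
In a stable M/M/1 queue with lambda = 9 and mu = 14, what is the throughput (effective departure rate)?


For a stable queue (lambda < mu), throughput = lambda = 9 per hour

9 per hour


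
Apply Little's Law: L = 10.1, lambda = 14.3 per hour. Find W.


W = L / lambda = 10.1 / 14.3 = 0.7063 hours

0.7063 hours


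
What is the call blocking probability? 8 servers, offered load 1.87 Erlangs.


B(N,A) = (A^N/N!) / sum(A^k/k!, k=0..N) with N=8, A=1.87 = 0.0006

0.0006


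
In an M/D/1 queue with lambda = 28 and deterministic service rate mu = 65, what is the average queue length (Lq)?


M/D/1: Lq = rho^2 / (2*(1-rho)) where rho = 28/65; Lq = 0.16

0.16


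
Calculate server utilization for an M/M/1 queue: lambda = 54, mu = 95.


rho = lambda/mu = 54/95 = 0.5684

0.5684


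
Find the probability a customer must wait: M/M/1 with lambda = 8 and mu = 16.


P(wait) = rho = lambda/mu = 8/16 = 0.5

0.5


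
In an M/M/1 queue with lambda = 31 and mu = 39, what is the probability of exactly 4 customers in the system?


rho = 31/39; P(n) = (1-rho)*rho^n = (1-31/39)*(31/39)^4 = 0.0819

0.0819


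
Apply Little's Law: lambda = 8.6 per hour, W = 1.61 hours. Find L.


L = lambda * W = 8.6 * 1.61 = 13.85

13.85


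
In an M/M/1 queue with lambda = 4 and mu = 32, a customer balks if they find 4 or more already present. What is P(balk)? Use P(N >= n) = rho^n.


P(N >= 4) = rho^4 = (4/32)^4 = 0.0002

0.0002


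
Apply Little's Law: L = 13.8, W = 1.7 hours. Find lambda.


lambda = L / W = 13.8 / 1.7 = 8.12 per hour

8.12 per hour


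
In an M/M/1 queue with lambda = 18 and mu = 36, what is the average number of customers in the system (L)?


rho = 18/36; L = rho/(1-rho) = 1.0

1.0


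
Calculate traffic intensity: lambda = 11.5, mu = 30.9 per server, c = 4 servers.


rho = lambda / (c * mu) = 11.5 / (4 * 30.9) = 0.093

0.093


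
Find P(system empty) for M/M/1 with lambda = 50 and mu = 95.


P0 = 1 - rho = 1 - 50/95 = 0.4737

0.4737


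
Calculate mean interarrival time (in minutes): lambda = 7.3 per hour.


Mean interarrival time = 60/lambda = 60/7.3 = 8.22 minutes

8.22 minutes


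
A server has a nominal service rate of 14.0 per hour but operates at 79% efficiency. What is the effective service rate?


Effective rate = mu * efficiency = 14.0 * 0.79 = 11.06 per hour

11.06 per hour


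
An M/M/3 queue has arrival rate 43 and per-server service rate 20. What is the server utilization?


rho = lambda/(c*mu) = 43/(3*20) = 0.7167

0.7167


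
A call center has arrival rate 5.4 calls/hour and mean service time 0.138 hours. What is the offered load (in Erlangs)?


Offered load a = lambda * E[S] = 5.4 * 0.138 = 0.75 Erlangs

0.75 Erlangs


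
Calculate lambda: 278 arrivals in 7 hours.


lambda = total arrivals / time = 278 / 7 = 39.71 per hour

39.71 per hour


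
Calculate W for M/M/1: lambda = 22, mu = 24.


W = 1/(mu - lambda) = 1/(24 - 22) = 0.5 hours

0.5 hours


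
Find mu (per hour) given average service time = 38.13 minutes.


mu = 60 / avg_service_time = 60 / 38.13 = 1.57 per hour

1.57 per hour


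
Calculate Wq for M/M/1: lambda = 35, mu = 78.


rho = 35/78; Wq = rho/(mu - lambda) = 0.0104 hours

0.0104 hours


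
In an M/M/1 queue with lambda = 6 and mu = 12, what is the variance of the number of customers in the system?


rho = 6/12; Var(N) = rho/(1-rho)^2 = 2.0

2.0


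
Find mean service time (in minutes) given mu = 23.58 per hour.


Mean service time = 60/mu = 60/23.58 = 2.54 minutes

2.54 minutes


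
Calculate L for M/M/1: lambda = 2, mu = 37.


rho = 2/37; L = rho/(1-rho) = 0.06

0.06


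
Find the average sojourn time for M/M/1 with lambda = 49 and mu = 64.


W = 1/(mu - lambda) = 1/(64 - 49) = 0.0667 hours

0.0667 hours


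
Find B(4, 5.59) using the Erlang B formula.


B(N,A) = (A^N/N!) / sum(A^k/k!, k=0..N) with N=4, A=5.59 = 0.4422

0.4422


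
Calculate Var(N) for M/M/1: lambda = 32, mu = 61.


rho = 32/61; Var(N) = rho/(1-rho)^2 = 2.32

2.32


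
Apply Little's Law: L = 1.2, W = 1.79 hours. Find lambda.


lambda = L / W = 1.2 / 1.79 = 0.67 per hour

0.67 per hour


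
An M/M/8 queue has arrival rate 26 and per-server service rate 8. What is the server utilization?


rho = lambda/(c*mu) = 26/(8*8) = 0.4063

0.4063


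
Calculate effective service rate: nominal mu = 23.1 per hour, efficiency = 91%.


Effective rate = mu * efficiency = 23.1 * 0.91 = 21.02 per hour

21.02 per hour


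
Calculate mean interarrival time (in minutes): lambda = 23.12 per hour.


Mean interarrival time = 60/lambda = 60/23.12 = 2.6 minutes

2.6 minutes


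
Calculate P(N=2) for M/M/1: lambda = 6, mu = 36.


rho = 6/36; P(n) = (1-rho)*rho^n = (1-6/36)*(6/36)^2 = 0.0231

0.0231


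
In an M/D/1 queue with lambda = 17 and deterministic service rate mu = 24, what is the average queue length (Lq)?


M/D/1: Lq = rho^2 / (2*(1-rho)) where rho = 17/24; Lq = 0.86

0.86


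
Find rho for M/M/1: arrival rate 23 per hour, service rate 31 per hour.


rho = lambda/mu = 23/31 = 0.7419

0.7419


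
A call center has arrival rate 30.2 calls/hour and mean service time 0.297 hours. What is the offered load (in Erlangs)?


Offered load a = lambda * E[S] = 30.2 * 0.297 = 8.97 Erlangs

8.97 Erlangs


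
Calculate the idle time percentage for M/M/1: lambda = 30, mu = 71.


Idle fraction = (1 - rho) * 100 = (1 - 30/71) * 100 = 57.7%

57.7%


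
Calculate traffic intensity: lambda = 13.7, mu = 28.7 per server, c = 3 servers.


rho = lambda / (c * mu) = 13.7 / (3 * 28.7) = 0.1591

0.1591


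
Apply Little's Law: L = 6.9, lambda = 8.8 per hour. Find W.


W = L / lambda = 6.9 / 8.8 = 0.7841 hours

0.7841 hours


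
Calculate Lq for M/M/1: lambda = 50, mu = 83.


rho = 50/83; Lq = rho^2/(1-rho) = 0.91

0.91


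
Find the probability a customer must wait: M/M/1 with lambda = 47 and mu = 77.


P(wait) = rho = lambda/mu = 47/77 = 0.6104

0.6104


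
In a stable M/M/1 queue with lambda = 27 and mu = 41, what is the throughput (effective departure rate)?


For a stable queue (lambda < mu), throughput = lambda = 27 per hour

27 per hour


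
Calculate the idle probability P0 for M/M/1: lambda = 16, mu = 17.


P0 = 1 - rho = 1 - 16/17 = 0.0588

0.0588


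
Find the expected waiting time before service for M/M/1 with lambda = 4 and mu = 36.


rho = 4/36; Wq = rho/(mu - lambda) = 0.0035 hours

0.0035 hours


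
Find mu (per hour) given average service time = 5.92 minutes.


mu = 60 / avg_service_time = 60 / 5.92 = 10.14 per hour

10.14 per hour


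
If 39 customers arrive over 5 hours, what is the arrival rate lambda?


lambda = total arrivals / time = 39 / 5 = 7.8 per hour

7.8 per hour


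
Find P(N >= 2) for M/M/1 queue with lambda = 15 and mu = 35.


P(N >= 2) = rho^2 = (15/35)^2 = 0.1837

0.1837


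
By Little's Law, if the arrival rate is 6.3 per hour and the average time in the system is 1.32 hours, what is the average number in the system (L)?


L = lambda * W = 6.3 * 1.32 = 8.32

8.32


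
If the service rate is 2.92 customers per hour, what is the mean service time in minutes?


Mean service time = 60/mu = 60/2.92 = 20.55 minutes

20.55 minutes


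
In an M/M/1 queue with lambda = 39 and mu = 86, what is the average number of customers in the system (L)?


rho = 39/86; L = rho/(1-rho) = 0.83

0.83


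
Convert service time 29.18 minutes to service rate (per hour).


mu = 60 / avg_service_time = 60 / 29.18 = 2.06 per hour

2.06 per hour


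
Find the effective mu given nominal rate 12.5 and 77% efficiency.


Effective rate = mu * efficiency = 12.5 * 0.77 = 9.63 per hour

9.63 per hour


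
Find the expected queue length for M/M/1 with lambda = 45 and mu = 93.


rho = 45/93; Lq = rho^2/(1-rho) = 0.45

0.45


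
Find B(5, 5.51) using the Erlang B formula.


B(N,A) = (A^N/N!) / sum(A^k/k!, k=0..N) with N=5, A=5.51 = 0.3248

0.3248


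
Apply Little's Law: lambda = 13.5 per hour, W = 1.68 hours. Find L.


L = lambda * W = 13.5 * 1.68 = 22.68

22.68


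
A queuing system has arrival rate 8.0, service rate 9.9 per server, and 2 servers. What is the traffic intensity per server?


rho = lambda / (c * mu) = 8.0 / (2 * 9.9) = 0.404

0.404


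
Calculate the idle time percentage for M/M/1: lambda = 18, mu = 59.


Idle fraction = (1 - rho) * 100 = (1 - 18/59) * 100 = 69.5%

69.5%


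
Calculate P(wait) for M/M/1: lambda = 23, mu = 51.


P(wait) = rho = lambda/mu = 23/51 = 0.451

0.451


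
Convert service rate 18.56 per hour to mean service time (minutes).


Mean service time = 60/mu = 60/18.56 = 3.23 minutes

3.23 minutes


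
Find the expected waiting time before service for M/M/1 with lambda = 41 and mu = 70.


rho = 41/70; Wq = rho/(mu - lambda) = 0.0202 hours

0.0202 hours


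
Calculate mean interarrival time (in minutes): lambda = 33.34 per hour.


Mean interarrival time = 60/lambda = 60/33.34 = 1.8 minutes

1.8 minutes


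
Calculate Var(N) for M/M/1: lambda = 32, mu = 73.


rho = 32/73; Var(N) = rho/(1-rho)^2 = 1.39

1.39


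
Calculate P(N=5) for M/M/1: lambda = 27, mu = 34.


rho = 27/34; P(n) = (1-rho)*rho^n = (1-27/34)*(27/34)^5 = 0.065

0.065


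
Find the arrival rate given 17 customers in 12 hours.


lambda = total arrivals / time = 17 / 12 = 1.42 per hour

1.42 per hour


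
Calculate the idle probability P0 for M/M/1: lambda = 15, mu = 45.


P0 = 1 - rho = 1 - 15/45 = 0.6667

0.6667


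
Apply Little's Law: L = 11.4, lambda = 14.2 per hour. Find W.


W = L / lambda = 11.4 / 14.2 = 0.8028 hours

0.8028 hours


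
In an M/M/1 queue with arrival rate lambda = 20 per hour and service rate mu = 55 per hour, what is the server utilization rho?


rho = lambda/mu = 20/55 = 0.3636

0.3636


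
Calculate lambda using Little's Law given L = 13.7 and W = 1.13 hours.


lambda = L / W = 13.7 / 1.13 = 12.12 per hour

12.12 per hour


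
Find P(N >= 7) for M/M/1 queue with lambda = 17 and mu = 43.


P(N >= 7) = rho^7 = (17/43)^7 = 0.0015

0.0015


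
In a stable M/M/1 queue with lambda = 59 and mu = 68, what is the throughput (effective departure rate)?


For a stable queue (lambda < mu), throughput = lambda = 59 per hour

59 per hour


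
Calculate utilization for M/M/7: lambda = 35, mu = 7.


rho = lambda/(c*mu) = 35/(7*7) = 0.7143

0.7143


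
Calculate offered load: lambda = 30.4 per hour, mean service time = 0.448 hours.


Offered load a = lambda * E[S] = 30.4 * 0.448 = 13.62 Erlangs

13.62 Erlangs


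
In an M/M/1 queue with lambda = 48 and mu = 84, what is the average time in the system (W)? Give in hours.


W = 1/(mu - lambda) = 1/(84 - 48) = 0.0278 hours

0.0278 hours


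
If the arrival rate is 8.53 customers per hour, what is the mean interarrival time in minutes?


Mean interarrival time = 60/lambda = 60/8.53 = 7.03 minutes

7.03 minutes


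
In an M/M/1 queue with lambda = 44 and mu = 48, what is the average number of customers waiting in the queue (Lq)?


rho = 44/48; Lq = rho^2/(1-rho) = 10.08

10.08


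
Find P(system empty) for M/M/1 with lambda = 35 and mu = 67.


P0 = 1 - rho = 1 - 35/67 = 0.4776

0.4776


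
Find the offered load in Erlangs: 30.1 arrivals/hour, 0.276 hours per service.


Offered load a = lambda * E[S] = 30.1 * 0.276 = 8.31 Erlangs

8.31 Erlangs


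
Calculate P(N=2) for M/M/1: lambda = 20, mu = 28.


rho = 20/28; P(n) = (1-rho)*rho^n = (1-20/28)*(20/28)^2 = 0.1458

0.1458


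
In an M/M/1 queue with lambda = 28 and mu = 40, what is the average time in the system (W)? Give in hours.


W = 1/(mu - lambda) = 1/(40 - 28) = 0.0833 hours

0.0833 hours


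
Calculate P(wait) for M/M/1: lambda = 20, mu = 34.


P(wait) = rho = lambda/mu = 20/34 = 0.5882

0.5882


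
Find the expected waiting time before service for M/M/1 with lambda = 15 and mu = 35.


rho = 15/35; Wq = rho/(mu - lambda) = 0.0214 hours

0.0214 hours


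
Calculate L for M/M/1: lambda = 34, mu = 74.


rho = 34/74; L = rho/(1-rho) = 0.85

0.85


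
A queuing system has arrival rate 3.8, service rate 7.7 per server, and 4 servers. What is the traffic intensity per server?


rho = lambda / (c * mu) = 3.8 / (4 * 7.7) = 0.1234

0.1234


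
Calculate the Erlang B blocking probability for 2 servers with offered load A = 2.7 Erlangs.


B(N,A) = (A^N/N!) / sum(A^k/k!, k=0..N) with N=2, A=2.7 = 0.4963

0.4963


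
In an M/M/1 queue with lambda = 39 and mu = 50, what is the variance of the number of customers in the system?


rho = 39/50; Var(N) = rho/(1-rho)^2 = 16.12

16.12


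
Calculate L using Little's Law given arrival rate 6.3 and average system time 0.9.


L = lambda * W = 6.3 * 0.9 = 5.67

5.67


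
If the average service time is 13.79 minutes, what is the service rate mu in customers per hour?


mu = 60 / avg_service_time = 60 / 13.79 = 4.35 per hour

4.35 per hour


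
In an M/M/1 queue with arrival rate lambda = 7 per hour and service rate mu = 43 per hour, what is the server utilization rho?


rho = lambda/mu = 7/43 = 0.1628

0.1628


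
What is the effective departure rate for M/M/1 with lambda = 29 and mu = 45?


For a stable queue (lambda < mu), throughput = lambda = 29 per hour

29 per hour


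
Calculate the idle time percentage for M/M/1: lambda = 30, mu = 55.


Idle fraction = (1 - rho) * 100 = (1 - 30/55) * 100 = 45.5%

45.5%


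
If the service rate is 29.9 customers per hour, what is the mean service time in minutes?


Mean service time = 60/mu = 60/29.9 = 2.01 minutes

2.01 minutes


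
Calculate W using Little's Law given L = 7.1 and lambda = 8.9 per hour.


W = L / lambda = 7.1 / 8.9 = 0.7978 hours

0.7978 hours


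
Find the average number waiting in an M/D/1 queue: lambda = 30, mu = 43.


M/D/1: Lq = rho^2 / (2*(1-rho)) where rho = 30/43; Lq = 0.81

0.81


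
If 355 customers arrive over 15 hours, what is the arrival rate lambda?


lambda = total arrivals / time = 355 / 15 = 23.67 per hour

23.67 per hour


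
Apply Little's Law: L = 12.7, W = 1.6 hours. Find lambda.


lambda = L / W = 12.7 / 1.6 = 7.94 per hour

7.94 per hour


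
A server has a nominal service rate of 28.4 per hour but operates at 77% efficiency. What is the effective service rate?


Effective rate = mu * efficiency = 28.4 * 0.77 = 21.87 per hour

21.87 per hour


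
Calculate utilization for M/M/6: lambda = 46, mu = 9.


rho = lambda/(c*mu) = 46/(6*9) = 0.8519

0.8519


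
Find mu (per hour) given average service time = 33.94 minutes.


mu = 60 / avg_service_time = 60 / 33.94 = 1.77 per hour

1.77 per hour


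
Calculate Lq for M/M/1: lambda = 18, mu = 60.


rho = 18/60; Lq = rho^2/(1-rho) = 0.13

0.13


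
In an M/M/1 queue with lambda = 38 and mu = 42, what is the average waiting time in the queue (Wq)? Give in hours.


rho = 38/42; Wq = rho/(mu - lambda) = 0.2262 hours

0.2262 hours


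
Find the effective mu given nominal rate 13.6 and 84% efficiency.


Effective rate = mu * efficiency = 13.6 * 0.84 = 11.42 per hour

11.42 per hour


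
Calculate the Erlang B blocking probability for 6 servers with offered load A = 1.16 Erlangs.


B(N,A) = (A^N/N!) / sum(A^k/k!, k=0..N) with N=6, A=1.16 = 0.0011

0.0011


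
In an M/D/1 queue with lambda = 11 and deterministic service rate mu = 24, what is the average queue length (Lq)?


M/D/1: Lq = rho^2 / (2*(1-rho)) where rho = 11/24; Lq = 0.19

0.19


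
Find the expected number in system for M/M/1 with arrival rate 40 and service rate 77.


rho = 40/77; L = rho/(1-rho) = 1.08

1.08


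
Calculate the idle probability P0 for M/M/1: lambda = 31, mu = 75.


P0 = 1 - rho = 1 - 31/75 = 0.5867

0.5867


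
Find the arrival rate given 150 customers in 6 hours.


lambda = total arrivals / time = 150 / 6 = 25.0 per hour

25.0 per hour


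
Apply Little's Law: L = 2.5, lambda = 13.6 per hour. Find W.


W = L / lambda = 2.5 / 13.6 = 0.1838 hours

0.1838 hours


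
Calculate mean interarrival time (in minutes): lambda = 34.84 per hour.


Mean interarrival time = 60/lambda = 60/34.84 = 1.72 minutes

1.72 minutes


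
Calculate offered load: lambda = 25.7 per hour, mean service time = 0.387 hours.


Offered load a = lambda * E[S] = 25.7 * 0.387 = 9.95 Erlangs

9.95 Erlangs
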